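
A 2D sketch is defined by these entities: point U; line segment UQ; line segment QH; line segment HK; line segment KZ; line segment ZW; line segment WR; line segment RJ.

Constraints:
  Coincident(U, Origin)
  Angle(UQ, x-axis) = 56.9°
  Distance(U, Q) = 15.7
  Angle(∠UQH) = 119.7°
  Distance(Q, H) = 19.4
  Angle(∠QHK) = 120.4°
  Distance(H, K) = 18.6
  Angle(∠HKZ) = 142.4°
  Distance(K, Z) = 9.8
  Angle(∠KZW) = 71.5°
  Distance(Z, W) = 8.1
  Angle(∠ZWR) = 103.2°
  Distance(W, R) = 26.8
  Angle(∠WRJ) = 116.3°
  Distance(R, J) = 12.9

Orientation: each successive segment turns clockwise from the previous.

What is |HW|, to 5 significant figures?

22.270

U is at the origin; UQ runs at 56.9° with length 15.7, so Q = (8.5738, 13.152). ∠UQH = 119.7° gives QH at -3.4000° from the x-axis; with |QH| = 19.4, H = (27.940, 12.002). ∠QHK = 120.4° gives HK at -63.000° from the x-axis; with |HK| = 18.6, K = (36.384, -4.5711). ∠HKZ = 142.4° gives KZ at -100.60° from the x-axis; with |KZ| = 9.8, Z = (34.581, -14.204). ∠KZW = 71.5° gives ZW at 150.90° from the x-axis; with |ZW| = 8.1, W = (27.504, -10.265). Then |HW| = |W − H| = 22.270.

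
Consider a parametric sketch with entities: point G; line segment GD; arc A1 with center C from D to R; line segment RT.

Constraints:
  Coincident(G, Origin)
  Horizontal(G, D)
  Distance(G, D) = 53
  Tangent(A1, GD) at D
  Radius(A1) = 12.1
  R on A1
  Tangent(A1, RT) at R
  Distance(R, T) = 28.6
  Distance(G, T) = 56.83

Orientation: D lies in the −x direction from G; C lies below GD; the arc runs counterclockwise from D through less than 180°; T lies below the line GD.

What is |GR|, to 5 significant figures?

64.677

G is at the origin; GD is horizontal with |GD| = 53.0 and D on the −x side, so D = (-53.000, 0.0000). The tangent condition forces CD to be normal to GD, so C = D + (0, -12.1) = (-53.000, -12.100). Since CR ⟂ RT (tangency), |CT| = √(12.1² + 28.6²) = 31.054 regardless of where R sits on A1. So T lies on both circle(G, 56.83) and circle(C, 31.054); the below-GD intersection is T = (-40.046, -40.323). R is the foot of the tangent from T: R = (-61.161, -21.033).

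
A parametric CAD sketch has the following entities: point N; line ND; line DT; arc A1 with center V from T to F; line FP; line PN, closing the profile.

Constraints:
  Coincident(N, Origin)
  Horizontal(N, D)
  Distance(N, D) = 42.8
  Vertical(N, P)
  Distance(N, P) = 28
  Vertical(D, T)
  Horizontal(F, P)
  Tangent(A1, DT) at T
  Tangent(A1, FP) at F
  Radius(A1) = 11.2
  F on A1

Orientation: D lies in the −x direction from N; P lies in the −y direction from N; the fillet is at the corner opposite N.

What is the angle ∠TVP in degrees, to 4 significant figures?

160.5°

The virtual corner opposite N is at (-42.80, -28.00). Tangency of A1 to DT means the radius VT is perpendicular to DT and tangency of A1 to FP means the radius VF is perpendicular to FP, with radius 11.2, so the center V sits 11.2 in from both sides at V = (-31.60, -16.80). That places the tangent points at T = (-42.80, -16.80) on DT and F = (-31.60, -28.00) on FP. Then cos ∠TVP = VT·VP / (|VT||VP|), giving 160.5°.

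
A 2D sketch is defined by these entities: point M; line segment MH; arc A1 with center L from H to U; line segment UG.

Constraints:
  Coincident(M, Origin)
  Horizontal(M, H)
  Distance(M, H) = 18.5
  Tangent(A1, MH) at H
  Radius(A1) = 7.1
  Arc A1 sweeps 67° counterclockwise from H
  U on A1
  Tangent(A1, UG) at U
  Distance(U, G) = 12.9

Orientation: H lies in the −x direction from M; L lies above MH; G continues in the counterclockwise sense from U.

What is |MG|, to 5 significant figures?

17.618

M is at the origin; MH is horizontal with |MH| = 18.5 and H on the −x side, so H = (-18.500, 0.0000). The tangent condition forces LH to be normal to MH, so L = H + (0, 7.1) = (-18.500, 7.1000). On A1, H sits at bearing -90° from L; a 67° counterclockwise sweep puts U at bearing -23°, so U = L + 7.1·(cos -23°, sin -23°) = (-11.964, 4.3258). Tangency of A1 to UG means the radius LU is perpendicular to UG, so UG runs along (−sin -23°, cos -23°); with |UG| = 12.9, G = (-6.9240, 16.200). Then |MG| = |G − M| = 17.618.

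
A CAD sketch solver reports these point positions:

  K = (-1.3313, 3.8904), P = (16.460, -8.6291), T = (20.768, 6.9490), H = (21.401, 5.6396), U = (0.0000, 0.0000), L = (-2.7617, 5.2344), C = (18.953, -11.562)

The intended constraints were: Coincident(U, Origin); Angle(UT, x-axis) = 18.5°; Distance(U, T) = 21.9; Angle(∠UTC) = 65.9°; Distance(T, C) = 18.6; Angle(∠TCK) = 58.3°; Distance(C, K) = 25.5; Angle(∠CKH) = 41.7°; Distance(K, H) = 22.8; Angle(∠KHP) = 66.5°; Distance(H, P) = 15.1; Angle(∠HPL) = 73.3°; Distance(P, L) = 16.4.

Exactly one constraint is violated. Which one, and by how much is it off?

Distance(P, L) = 16.4 — off by 7.30.

U = (0.00, 0.00) ✓; UT at 18.50° ✓; |UT| = 21.90 ✓; ∠UTC = 65.90° ✓; |TC| = 18.60 ✓; ∠TCK = 58.30° ✓; |CK| = 25.50 ✓; ∠CKH = 41.70° ✓; |KH| = 22.80 ✓; ∠KHP = 66.50° ✓; |HP| = 15.10 ✓; ∠HPL = 73.30° ✓; |PL| = 23.70 ✗.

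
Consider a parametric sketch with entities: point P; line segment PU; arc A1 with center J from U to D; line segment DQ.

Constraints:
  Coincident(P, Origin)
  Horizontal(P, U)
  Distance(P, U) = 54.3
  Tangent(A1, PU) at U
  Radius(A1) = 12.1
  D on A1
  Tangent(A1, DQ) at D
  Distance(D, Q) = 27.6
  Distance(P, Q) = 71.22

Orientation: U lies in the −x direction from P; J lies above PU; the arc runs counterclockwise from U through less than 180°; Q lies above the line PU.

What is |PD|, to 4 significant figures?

47.38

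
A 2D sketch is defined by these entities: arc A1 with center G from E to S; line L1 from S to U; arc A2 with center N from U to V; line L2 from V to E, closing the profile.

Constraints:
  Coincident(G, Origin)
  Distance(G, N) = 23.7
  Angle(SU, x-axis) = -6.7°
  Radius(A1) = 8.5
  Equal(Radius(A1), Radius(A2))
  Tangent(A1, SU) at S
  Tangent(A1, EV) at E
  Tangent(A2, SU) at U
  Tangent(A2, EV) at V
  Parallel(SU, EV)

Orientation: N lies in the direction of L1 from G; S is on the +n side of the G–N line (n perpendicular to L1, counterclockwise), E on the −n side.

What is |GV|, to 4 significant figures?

25.18

The slot axis is L1's direction at -6.7°, so u = (cos -6.7°, sin -6.7°) = (0.9932, -0.1167) and n = (−sin -6.7°, cos -6.7°) = (0.1167, 0.9932). G is at the origin and N lies 23.7 along u from G, so N = 23.7·u = (23.54, -2.765). Tangency of A1 to both parallel lines with radius 8.5 puts S and E at G ± 8.5·n: S = (0.9917, 8.442), E = (-0.9917, -8.442). Equal radii place U and V the same way about N: U = N + 8.5·n = (24.53, 5.677), V = N − 8.5·n = (22.55, -11.21). Then |GV| = |V − G| = 25.18.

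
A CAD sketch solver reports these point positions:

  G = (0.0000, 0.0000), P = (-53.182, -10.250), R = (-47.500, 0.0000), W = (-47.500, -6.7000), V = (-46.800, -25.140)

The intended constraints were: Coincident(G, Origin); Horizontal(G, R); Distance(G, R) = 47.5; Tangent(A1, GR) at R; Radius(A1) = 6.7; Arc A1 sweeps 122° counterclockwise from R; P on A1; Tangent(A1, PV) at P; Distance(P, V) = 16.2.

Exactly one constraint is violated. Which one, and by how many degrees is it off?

Tangent(A1, PV) at P — off by 8.80°.

G = (0.00, 0.00) ✓; G.y = 0.00, R.y = 0.00 ✓; |GR| = 47.50 ✓; ∠(WR, RG) = 90.00° ✓; |WR| = 6.700 ✓; bearing(W→P) − bearing(W→R) = 122.0° ✓; |WP| = 6.700 ✓; ∠(WP, PV) = 98.80° ✗; |PV| = 16.20 ✓.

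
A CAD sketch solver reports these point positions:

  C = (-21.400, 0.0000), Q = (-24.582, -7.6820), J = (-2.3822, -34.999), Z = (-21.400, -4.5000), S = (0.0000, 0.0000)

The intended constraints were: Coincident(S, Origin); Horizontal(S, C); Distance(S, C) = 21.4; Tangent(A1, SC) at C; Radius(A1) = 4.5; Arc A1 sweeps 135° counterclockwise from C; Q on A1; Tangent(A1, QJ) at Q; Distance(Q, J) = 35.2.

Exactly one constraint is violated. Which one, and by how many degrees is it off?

Tangent(A1, QJ) at Q — off by 5.90°.

S = (0.00, 0.00) ✓; S.y = 0.00, C.y = 0.00 ✓; |SC| = 21.40 ✓; ∠(ZC, CS) = 90.00° ✓; |ZC| = 4.500 ✓; bearing(Z→Q) − bearing(Z→C) = 135.0° ✓; |ZQ| = 4.500 ✓; ∠(ZQ, QJ) = 95.90° ✗; |QJ| = 35.20 ✓.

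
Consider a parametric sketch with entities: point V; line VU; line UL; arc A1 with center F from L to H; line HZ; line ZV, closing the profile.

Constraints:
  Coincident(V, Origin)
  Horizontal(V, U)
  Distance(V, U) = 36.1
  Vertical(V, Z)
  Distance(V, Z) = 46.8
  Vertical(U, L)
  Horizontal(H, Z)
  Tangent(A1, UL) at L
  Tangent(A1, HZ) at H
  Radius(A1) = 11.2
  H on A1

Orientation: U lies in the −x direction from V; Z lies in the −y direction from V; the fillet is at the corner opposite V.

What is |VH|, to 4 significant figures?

53.01

V is at the origin; VU is horizontal with |VU| = 36.1 and U on the −x side, so U = (-36.10, 0.000). V and Z share the same x with |VZ| = 46.8 and Z on the −y side, so Z = (0.000, -46.80). The virtual corner opposite V is at (-36.10, -46.80). Tangency of A1 to UL means the radius FL is perpendicular to UL and A1 meets HZ tangentially, so FH is at right angles to HZ, with radius 11.2, so the center F sits 11.2 in from both sides at F = (-24.90, -35.60). That places the tangent points at L = (-36.10, -35.60) on UL and H = (-24.90, -46.80) on HZ. Then |VH| = |H − V| = 53.01.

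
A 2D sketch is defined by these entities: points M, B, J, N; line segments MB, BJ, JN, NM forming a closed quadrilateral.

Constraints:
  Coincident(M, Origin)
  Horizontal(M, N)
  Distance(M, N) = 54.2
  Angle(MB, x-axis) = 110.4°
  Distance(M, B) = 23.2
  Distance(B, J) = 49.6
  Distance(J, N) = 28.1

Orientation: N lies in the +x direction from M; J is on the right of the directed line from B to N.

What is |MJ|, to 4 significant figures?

30.88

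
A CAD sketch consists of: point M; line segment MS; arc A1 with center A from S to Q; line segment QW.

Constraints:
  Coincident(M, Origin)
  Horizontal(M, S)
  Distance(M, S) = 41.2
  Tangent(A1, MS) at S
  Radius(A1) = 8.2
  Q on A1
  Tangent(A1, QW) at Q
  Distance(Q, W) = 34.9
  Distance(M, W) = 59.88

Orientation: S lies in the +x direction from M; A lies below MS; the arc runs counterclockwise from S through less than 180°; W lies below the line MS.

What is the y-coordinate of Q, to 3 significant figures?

-9.93

Checks: |AQ| = 8.200 ✓; ∠(AQ, QW) = 90.00° ✓; |QW| = 34.90 ✓; |MW| = 59.88 ✓.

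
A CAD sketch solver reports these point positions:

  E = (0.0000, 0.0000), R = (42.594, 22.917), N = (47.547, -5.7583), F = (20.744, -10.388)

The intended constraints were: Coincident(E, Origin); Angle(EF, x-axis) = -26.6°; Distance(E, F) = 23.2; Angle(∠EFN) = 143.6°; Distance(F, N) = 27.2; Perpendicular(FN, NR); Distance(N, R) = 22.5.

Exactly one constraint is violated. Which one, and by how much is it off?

Distance(N, R) = 22.5 — off by 6.60.

E = (0.00, 0.00) ✓; EF at -26.60° ✓; |EF| = 23.20 ✓; ∠EFN = 143.6° ✓; |FN| = 27.20 ✓; ∠(FN, NR) = 90.00° ✓; |NR| = 29.10 ✗.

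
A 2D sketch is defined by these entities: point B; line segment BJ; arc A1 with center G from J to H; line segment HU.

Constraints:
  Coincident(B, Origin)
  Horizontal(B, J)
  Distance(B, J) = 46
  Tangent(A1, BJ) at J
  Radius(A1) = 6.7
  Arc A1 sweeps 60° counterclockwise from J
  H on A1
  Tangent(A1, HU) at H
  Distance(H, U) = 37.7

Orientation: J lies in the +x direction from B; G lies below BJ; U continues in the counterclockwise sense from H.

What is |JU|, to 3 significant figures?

43.6

B is at the origin; B and J share the same y with |BJ| = 46.0 and J on the +x side, so J = (46.0, 0.00). The tangent condition forces GJ to be normal to BJ, so G = J + (0, -6.7) = (46.0, -6.70). On A1, J sits at bearing 90° from G; a 60° counterclockwise sweep puts H at bearing 150°, so H = G + 6.7·(cos 150°, sin 150°) = (40.2, -3.35). The tangent condition forces GH to be normal to HU, so HU runs along (−sin 150°, cos 150°); with |HU| = 37.7, U = (21.3, -36.0). Then |JU| = |U − J| = 43.6.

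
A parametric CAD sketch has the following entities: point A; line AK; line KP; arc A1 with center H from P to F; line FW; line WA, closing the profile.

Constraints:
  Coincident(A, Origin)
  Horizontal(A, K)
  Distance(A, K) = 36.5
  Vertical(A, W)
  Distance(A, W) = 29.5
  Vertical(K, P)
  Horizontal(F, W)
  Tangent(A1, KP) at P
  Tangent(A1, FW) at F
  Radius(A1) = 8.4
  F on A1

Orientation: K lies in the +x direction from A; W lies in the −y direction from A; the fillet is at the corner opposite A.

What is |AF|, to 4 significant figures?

40.74

The virtual corner opposite A is at (36.50, -29.50). Since A1 is tangent to KP there, HP ⟂ KP and A1 meets FW tangentially, so HF is at right angles to FW, with radius 8.4, so the center H sits 8.4 in from both sides at H = (28.10, -21.10). That places the tangent points at P = (36.50, -21.10) on KP and F = (28.10, -29.50) on FW. Then |AF| = |F − A| = 40.74.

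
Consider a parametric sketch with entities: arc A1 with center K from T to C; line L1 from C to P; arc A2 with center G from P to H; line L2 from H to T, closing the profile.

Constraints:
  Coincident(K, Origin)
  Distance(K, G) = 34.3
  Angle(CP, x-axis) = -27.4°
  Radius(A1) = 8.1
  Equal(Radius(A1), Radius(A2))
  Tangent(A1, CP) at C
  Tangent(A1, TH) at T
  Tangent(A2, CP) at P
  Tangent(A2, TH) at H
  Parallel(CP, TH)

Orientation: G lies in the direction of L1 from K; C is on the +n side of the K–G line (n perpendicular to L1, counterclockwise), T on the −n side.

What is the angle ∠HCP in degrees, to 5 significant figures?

25.282°

The slot axis is L1's direction at -27.4°, so u = (cos -27.4°, sin -27.4°) = (0.88782, -0.46020) and n = (−sin -27.4°, cos -27.4°) = (0.46020, 0.88782). K is at the origin and G lies 34.3 along u from K, so G = 34.3·u = (30.452, -15.785). Tangency of A1 to both parallel lines with radius 8.1 puts C and T at K ± 8.1·n: C = (3.7276, 7.1913), T = (-3.7276, -7.1913). Equal radii place P and H the same way about G: P = G + 8.1·n = (34.180, -8.5935), H = G − 8.1·n = (26.724, -22.976). Then cos ∠HCP = CH·CP / (|CH||CP|), giving 25.282°.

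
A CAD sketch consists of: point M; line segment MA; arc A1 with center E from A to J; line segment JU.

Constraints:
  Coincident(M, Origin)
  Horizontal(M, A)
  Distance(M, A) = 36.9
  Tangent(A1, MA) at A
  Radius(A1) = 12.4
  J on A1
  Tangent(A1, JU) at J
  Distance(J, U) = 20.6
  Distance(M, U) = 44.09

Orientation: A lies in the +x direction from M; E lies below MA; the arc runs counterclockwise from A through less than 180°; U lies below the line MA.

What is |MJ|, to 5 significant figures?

28.370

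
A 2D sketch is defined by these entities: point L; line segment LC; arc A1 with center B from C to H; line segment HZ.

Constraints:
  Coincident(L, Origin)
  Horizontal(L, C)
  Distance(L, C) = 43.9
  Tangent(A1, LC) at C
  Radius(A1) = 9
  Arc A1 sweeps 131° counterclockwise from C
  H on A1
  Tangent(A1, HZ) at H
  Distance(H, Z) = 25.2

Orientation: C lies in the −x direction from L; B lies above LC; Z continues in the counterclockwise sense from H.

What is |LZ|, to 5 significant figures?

63.467

L is at the origin; L and C share the same y with |LC| = 43.9 and C on the −x side, so C = (-43.900, 0.0000). A1 meets LC tangentially, so BC is at right angles to LC, so B = C + (0, 9) = (-43.900, 9.0000). On A1, C sits at bearing -90° from B; a 131° counterclockwise sweep puts H at bearing 41°, so H = B + 9.0·(cos 41°, sin 41°) = (-37.108, 14.905). Since A1 is tangent to HZ there, BH ⟂ HZ, so HZ runs along (−sin 41°, cos 41°); with |HZ| = 25.2, Z = (-53.640, 33.923). Then |LZ| = |Z − L| = 63.467.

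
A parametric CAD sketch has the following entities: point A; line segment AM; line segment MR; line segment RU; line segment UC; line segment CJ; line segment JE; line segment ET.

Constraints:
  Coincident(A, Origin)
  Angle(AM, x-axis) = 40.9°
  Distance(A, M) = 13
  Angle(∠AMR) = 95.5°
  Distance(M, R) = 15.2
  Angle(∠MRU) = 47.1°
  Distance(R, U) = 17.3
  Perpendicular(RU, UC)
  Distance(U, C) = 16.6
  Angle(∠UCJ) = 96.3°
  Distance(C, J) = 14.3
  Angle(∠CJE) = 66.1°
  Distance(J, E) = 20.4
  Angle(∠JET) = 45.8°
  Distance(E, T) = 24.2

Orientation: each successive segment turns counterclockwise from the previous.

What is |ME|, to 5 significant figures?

12.459

∠UCJ = 96.3° gives CJ at 72.000° from the x-axis; with |CJ| = 14.3, J = (18.187, 14.195). ∠CJE = 66.1° gives JE at -174.10° from the x-axis; with |JE| = 20.4, E = (-2.1051, 12.098). Then |ME| = |E − M| = 12.459.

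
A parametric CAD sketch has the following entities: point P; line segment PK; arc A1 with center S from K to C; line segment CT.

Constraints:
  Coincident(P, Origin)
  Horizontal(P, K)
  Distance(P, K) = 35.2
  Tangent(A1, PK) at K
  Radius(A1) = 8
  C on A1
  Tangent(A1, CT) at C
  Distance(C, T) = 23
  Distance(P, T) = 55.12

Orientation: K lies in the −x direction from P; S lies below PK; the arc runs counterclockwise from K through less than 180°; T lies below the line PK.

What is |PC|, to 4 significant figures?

43.65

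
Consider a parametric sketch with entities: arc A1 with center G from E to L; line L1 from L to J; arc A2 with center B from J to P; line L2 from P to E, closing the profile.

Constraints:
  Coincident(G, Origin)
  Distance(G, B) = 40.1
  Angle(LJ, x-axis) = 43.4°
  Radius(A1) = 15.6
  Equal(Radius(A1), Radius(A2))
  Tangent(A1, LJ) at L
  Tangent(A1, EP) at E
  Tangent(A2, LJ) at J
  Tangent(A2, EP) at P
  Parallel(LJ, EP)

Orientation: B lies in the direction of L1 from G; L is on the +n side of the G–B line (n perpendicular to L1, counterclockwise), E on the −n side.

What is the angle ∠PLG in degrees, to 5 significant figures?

52.115°

The slot axis is L1's direction at 43.4°, so u = (cos 43.4°, sin 43.4°) = (0.72657, 0.68709) and n = (−sin 43.4°, cos 43.4°) = (-0.68709, 0.72657). G is at the origin and B lies 40.1 along u from G, so B = 40.1·u = (29.136, 27.552). Tangency of A1 to both parallel lines with radius 15.6 puts L and E at G ± 15.6·n: L = (-10.719, 11.335), E = (10.719, -11.335). Equal radii place J and P the same way about B: J = B + 15.6·n = (18.417, 38.887), P = B − 15.6·n = (39.854, 16.218). Then cos ∠PLG = LP·LG / (|LP||LG|), giving 52.115°.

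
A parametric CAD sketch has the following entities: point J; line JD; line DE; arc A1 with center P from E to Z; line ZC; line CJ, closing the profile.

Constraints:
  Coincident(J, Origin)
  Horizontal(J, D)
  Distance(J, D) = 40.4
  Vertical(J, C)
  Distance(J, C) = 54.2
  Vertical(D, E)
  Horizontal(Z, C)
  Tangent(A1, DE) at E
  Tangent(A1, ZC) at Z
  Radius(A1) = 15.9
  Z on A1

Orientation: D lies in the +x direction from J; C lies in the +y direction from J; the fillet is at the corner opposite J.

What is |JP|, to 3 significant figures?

45.5

J is at the origin; JD is horizontal with |JD| = 40.4 and D on the +x side, so D = (40.4, 0.00). J and C share the same x with |JC| = 54.2 and C on the +y side, so C = (0.00, 54.2). The virtual corner opposite J is at (40.4, 54.2). Tangency of A1 to DE means the radius PE is perpendicular to DE and the tangent condition forces PZ to be normal to ZC, with radius 15.9, so the center P sits 15.9 in from both sides at P = (24.5, 38.3). Then |JP| = |P − J| = 45.5.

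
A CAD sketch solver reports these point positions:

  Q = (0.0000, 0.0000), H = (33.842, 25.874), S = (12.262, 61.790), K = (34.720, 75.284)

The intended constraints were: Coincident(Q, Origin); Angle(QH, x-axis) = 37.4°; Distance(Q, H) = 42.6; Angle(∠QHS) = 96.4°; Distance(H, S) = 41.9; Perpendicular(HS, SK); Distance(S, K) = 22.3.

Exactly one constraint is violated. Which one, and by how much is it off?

Distance(S, K) = 22.3 — off by 3.90.

Q = (0.00, 0.00) ✓; QH at 37.40° ✓; |QH| = 42.60 ✓; ∠QHS = 96.40° ✓; |HS| = 41.90 ✓; ∠(HS, SK) = 90.00° ✓; |SK| = 26.20 ✗.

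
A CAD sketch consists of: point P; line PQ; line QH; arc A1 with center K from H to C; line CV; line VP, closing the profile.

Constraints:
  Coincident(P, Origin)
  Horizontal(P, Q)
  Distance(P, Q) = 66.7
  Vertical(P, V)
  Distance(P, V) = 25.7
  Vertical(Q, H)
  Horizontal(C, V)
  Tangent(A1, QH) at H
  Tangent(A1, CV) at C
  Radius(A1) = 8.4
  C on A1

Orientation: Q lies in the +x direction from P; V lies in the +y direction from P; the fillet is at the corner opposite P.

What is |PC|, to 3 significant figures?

63.7

P is at the origin; PQ is horizontal with |PQ| = 66.7 and Q on the +x side, so Q = (66.7, 0.00). P and V share the same x with |PV| = 25.7 and V on the +y side, so V = (0.00, 25.7). The virtual corner opposite P is at (66.7, 25.7). A1 meets QH tangentially, so KH is at right angles to QH and tangency of A1 to CV means the radius KC is perpendicular to CV, with radius 8.4, so the center K sits 8.4 in from both sides at K = (58.3, 17.3). That places the tangent points at H = (66.7, 17.3) on QH and C = (58.3, 25.7) on CV. Then |PC| = |C − P| = 63.7.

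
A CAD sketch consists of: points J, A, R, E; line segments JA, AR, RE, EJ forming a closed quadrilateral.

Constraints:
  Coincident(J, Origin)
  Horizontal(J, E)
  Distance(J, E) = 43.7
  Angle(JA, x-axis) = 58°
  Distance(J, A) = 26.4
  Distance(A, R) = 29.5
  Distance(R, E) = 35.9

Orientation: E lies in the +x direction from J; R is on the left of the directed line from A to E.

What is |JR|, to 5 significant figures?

53.861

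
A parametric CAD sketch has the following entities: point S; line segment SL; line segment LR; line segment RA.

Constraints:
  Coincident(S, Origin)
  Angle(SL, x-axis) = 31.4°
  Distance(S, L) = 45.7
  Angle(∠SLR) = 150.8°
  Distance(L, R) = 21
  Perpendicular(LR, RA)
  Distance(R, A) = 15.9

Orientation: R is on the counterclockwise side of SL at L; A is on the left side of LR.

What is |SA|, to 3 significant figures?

61.2

S is at the origin; SL runs at 31.4° with length 45.7, so L = 45.7·(cos 31.4°, sin 31.4°) = (39.0, 23.8). ∠SLR = 150.8°, so LR runs at 31.4° + (180° − 150.8°) = 60.6° from the x-axis; with |LR| = 21.0, R = L + 21.0·(cos 60.6°, sin 60.6°) = (49.3, 42.1). LR is perpendicular to RA; with |RA| = 15.9 on the left of LR, A = R + 15.9·(-0.871, 0.491) = (35.5, 49.9). Then |SA| = |A − S| = 61.2.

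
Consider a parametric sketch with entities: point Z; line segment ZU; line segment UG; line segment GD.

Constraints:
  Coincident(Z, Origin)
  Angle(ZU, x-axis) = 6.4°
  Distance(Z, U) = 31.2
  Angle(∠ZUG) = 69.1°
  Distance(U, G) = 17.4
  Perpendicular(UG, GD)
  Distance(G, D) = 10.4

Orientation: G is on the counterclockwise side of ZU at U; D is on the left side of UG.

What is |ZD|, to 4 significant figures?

19.77

Z is at the origin; ZU runs at 6.4° with length 31.2, so U = 31.2·(cos 6.4°, sin 6.4°) = (31.01, 3.478). ∠ZUG = 69.1°, so UG runs at 6.4° + (180° − 69.1°) = 117.3° from the x-axis; with |UG| = 17.4, G = U + 17.4·(cos 117.3°, sin 117.3°) = (23.03, 18.94). The perpendicularity gives GD at right angles to UG; with |GD| = 10.4 on the left of UG, D = G + 10.4·(-0.8886, -0.4586) = (13.78, 14.17). Then |ZD| = |D − Z| = 19.77.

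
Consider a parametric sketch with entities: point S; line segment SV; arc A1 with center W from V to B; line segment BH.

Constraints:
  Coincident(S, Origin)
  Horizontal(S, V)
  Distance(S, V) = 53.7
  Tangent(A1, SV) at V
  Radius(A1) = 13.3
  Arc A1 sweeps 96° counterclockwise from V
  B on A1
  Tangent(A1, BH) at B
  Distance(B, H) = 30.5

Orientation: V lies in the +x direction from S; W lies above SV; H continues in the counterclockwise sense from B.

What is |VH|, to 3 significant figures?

46.1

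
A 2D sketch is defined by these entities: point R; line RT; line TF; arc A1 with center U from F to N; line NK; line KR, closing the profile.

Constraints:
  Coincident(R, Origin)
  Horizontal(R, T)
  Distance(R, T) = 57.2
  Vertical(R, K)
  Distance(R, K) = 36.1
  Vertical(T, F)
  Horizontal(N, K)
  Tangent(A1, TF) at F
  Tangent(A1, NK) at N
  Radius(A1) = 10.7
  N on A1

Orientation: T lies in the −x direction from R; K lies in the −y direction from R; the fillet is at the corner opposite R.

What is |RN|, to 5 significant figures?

58.868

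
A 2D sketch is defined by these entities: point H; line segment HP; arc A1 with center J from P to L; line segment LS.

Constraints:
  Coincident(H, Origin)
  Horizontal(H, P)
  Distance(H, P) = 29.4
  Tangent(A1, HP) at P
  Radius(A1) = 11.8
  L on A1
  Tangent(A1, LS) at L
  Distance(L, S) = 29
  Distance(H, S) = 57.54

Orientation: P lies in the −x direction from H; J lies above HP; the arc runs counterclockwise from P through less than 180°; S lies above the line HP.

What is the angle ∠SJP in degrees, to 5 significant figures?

159.88°

Checks: |JL| = 11.80 ✓; ∠(JL, LS) = 90.00° ✓; |LS| = 29.00 ✓; |HS| = 57.54 ✓.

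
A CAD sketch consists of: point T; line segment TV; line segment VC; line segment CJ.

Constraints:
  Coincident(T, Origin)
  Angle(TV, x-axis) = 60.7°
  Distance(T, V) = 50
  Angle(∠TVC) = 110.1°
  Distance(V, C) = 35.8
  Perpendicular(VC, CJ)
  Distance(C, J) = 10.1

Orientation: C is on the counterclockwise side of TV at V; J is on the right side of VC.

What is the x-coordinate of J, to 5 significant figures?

8.8400

T is at the origin; TV runs at 60.7° with length 50.0, so V = 50.0·(cos 60.7°, sin 60.7°) = (24.469, 43.603). ∠TVC = 110.1°, so VC runs at 60.7° + (180° − 110.1°) = 130.60° from the x-axis; with |VC| = 35.8, C = V + 35.8·(cos 130.60°, sin 130.60°) = (1.1714, 70.785). VC ⟂ CJ; with |CJ| = 10.1 on the right of VC, J = C + 10.1·(0.75927, 0.65077) = (8.8400, 77.358). So J.x = 8.8400.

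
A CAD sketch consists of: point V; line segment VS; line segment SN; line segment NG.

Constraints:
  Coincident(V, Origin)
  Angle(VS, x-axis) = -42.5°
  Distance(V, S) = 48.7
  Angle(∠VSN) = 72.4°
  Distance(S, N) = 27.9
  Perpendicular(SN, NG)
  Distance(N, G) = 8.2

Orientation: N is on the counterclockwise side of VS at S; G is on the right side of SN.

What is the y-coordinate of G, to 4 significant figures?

-11.05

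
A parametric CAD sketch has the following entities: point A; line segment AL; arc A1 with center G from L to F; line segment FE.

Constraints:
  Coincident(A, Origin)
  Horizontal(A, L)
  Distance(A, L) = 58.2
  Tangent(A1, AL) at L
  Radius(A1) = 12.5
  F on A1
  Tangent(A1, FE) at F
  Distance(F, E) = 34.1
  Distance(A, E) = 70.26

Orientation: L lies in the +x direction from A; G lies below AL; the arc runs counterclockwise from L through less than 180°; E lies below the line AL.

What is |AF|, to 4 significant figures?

48.08

Checks: |GF| = 12.50 ✓; ∠(GF, FE) = 90.00° ✓; |FE| = 34.10 ✓; |AE| = 70.26 ✓.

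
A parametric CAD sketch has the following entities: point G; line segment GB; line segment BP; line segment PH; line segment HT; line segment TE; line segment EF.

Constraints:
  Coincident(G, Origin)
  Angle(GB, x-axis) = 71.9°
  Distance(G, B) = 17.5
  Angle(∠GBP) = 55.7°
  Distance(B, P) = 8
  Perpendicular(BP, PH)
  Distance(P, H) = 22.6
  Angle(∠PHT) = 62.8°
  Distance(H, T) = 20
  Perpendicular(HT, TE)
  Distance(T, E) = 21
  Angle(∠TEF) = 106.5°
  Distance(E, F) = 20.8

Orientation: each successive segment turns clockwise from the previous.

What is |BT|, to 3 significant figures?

16.6

G is at the origin; GB runs at 71.9° with length 17.5, so B = (5.44, 16.6). ∠GBP = 55.7° gives BP at -52.4° from the x-axis; with |BP| = 8.0, P = (10.3, 10.3). The perpendicularity gives PH at right angles to BP, so PH runs at -142°; with |PH| = 22.6, H = (-7.59, -3.49). ∠PHT = 62.8° gives HT at 100° from the x-axis; with |HT| = 20.0, T = (-11.2, 16.2). Then |BT| = |T − B| = 16.6.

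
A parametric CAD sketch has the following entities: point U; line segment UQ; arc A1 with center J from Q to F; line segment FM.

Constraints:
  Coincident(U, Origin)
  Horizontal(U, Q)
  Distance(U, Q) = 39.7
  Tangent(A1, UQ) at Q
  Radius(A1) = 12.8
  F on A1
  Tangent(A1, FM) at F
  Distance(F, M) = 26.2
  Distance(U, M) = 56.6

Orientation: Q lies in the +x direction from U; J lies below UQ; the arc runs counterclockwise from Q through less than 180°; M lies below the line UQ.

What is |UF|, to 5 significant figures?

33.068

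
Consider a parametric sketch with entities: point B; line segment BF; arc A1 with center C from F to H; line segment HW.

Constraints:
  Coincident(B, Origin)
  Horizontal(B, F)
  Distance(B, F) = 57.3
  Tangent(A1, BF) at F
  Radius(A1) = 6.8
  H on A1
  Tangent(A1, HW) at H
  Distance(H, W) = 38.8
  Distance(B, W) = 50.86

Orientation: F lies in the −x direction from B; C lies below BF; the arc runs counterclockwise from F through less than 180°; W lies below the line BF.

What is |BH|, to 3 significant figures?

63.0

Checks: B.y = 0.00, F.y = 0.00 ✓; |CH| = 6.800 ✓; ∠(CH, HW) = 90.00° ✓; |HW| = 38.80 ✓; |BW| = 50.86 ✓.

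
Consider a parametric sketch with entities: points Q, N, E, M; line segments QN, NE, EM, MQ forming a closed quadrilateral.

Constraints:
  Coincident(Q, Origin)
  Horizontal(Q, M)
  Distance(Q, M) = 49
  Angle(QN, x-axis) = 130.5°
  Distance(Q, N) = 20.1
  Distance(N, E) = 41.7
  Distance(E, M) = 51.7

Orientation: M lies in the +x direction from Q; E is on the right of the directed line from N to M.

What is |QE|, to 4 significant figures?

23.44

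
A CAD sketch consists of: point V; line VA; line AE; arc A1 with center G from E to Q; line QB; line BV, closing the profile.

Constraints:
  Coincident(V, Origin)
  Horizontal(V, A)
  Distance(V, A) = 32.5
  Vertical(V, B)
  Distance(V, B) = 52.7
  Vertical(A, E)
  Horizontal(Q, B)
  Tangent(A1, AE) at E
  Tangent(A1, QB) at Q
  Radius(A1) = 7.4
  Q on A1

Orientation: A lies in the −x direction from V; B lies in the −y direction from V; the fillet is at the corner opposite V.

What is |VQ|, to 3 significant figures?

58.4

V is at the origin; VA is horizontal with |VA| = 32.5 and A on the −x side, so A = (-32.5, 0.00). V and B share the same x with |VB| = 52.7 and B on the −y side, so B = (0.00, -52.7). The virtual corner opposite V is at (-32.5, -52.7). Since A1 is tangent to AE there, GE ⟂ AE and the tangent condition forces GQ to be normal to QB, with radius 7.4, so the center G sits 7.4 in from both sides at G = (-25.1, -45.3). That places the tangent points at E = (-32.5, -45.3) on AE and Q = (-25.1, -52.7) on QB. Then |VQ| = |Q − V| = 58.4.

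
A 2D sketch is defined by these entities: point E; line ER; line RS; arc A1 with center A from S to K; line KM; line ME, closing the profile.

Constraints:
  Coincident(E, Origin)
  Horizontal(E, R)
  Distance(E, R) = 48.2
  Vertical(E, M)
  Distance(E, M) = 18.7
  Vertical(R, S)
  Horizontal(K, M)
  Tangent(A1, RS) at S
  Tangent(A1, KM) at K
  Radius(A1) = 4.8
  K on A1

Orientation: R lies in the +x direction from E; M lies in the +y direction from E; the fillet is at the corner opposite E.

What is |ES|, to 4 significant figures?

50.16

E is at the origin; E and R share the same y with |ER| = 48.2 and R on the +x side, so R = (48.20, 0.000). EM is vertical with |EM| = 18.7 and M on the +y side, so M = (0.000, 18.70). The virtual corner opposite E is at (48.20, 18.70). Since A1 is tangent to RS there, AS ⟂ RS and tangency of A1 to KM means the radius AK is perpendicular to KM, with radius 4.8, so the center A sits 4.8 in from both sides at A = (43.40, 13.90). That places the tangent points at S = (48.20, 13.90) on RS and K = (43.40, 18.70) on KM. Then |ES| = |S − E| = 50.16.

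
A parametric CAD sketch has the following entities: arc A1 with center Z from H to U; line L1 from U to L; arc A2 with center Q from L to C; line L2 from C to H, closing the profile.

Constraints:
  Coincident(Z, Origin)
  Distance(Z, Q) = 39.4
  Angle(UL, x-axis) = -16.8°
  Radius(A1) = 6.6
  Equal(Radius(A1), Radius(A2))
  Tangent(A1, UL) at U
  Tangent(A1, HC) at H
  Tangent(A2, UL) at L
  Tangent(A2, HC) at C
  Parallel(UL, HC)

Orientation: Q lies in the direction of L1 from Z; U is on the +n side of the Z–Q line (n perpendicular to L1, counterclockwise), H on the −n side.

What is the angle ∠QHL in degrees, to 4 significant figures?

9.013°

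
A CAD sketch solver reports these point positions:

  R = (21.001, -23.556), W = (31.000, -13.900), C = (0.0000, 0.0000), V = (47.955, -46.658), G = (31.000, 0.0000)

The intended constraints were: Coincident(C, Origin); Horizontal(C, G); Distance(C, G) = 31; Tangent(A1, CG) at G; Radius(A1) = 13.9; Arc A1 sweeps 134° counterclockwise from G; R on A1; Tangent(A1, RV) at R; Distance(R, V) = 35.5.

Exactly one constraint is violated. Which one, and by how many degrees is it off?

Tangent(A1, RV) at R — off by 5.40°.

C = (0.00, 0.00) ✓; C.y = 0.00, G.y = 0.00 ✓; |CG| = 31.00 ✓; ∠(WG, GC) = 90.00° ✓; |WG| = 13.90 ✓; bearing(W→R) − bearing(W→G) = 134.0° ✓; |WR| = 13.90 ✓; ∠(WR, RV) = 84.60° ✗; |RV| = 35.50 ✓.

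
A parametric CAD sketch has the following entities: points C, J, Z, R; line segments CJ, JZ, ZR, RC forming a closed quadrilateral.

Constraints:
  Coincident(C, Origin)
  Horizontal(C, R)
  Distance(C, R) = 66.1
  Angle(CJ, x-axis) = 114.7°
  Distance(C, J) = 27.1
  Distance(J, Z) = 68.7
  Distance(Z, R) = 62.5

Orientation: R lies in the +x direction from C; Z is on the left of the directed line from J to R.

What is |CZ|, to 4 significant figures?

76.46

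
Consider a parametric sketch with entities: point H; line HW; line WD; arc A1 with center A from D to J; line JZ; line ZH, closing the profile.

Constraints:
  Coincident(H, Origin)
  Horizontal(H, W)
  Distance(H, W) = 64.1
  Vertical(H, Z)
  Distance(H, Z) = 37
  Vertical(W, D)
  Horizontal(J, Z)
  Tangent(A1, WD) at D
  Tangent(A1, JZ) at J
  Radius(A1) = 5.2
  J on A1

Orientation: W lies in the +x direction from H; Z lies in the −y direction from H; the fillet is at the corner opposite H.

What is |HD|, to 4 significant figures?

71.55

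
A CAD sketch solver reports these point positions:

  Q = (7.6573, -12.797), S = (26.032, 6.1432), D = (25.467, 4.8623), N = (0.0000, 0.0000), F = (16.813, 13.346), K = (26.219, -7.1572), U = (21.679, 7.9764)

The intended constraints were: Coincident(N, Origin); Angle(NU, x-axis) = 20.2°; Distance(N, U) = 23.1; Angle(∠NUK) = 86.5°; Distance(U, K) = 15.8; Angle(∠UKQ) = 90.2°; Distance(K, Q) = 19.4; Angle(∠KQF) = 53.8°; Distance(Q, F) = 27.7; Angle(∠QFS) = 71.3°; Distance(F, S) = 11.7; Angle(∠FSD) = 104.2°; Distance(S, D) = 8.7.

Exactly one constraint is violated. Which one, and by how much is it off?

Distance(S, D) = 8.7 — off by 7.30.

N = (0.00, 0.00) ✓; NU at 20.20° ✓; |NU| = 23.10 ✓; ∠NUK = 86.50° ✓; |UK| = 15.80 ✓; ∠UKQ = 90.20° ✓; |KQ| = 19.40 ✓; ∠KQF = 53.80° ✓; |QF| = 27.70 ✓; ∠QFS = 71.30° ✓; |FS| = 11.70 ✓; ∠FSD = 104.2° ✓; |SD| = 1.400 ✗.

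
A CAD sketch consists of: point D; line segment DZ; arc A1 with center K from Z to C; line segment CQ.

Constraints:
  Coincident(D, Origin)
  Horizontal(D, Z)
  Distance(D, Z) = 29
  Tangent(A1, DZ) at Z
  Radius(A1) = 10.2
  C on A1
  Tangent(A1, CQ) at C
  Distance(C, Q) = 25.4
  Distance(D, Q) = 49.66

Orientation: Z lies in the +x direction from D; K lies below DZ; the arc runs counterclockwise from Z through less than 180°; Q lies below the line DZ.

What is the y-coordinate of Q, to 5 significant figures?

-37.310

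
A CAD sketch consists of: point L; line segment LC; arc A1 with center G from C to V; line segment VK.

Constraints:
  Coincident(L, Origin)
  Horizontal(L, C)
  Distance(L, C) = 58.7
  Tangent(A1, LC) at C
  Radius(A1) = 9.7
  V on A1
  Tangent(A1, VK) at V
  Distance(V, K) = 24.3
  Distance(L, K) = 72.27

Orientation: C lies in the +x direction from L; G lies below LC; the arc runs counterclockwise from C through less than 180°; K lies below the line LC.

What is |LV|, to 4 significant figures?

52.50

L is at the origin; L and C share the same y with |LC| = 58.7 and C on the +x side, so C = (58.70, 0.000). A1 meets LC tangentially, so GC is at right angles to LC, so G = C + (0, -9.7) = (58.70, -9.700). Since GV ⟂ VK (tangency), |GK| = √(9.7² + 24.3²) = 26.16 regardless of where V sits on A1. So K lies on both circle(L, 72.27) and circle(G, 26.16); the below-LC intersection is K = (62.94, -35.52). V is the foot of the tangent from K: V = (50.39, -14.71).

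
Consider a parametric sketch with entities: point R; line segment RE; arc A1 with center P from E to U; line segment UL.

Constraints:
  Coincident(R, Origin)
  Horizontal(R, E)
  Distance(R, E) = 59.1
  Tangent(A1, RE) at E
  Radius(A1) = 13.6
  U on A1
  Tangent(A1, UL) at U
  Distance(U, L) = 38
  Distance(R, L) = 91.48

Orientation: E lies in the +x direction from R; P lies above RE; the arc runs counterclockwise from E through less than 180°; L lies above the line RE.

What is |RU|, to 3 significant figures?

73.6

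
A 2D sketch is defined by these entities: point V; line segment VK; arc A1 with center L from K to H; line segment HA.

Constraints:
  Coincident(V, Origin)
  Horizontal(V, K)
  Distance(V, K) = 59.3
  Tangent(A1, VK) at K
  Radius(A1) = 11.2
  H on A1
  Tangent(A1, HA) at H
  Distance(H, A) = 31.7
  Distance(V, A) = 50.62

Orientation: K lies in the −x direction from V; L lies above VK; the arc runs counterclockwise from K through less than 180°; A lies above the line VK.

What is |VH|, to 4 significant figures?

49.53

Checks: V.y = 0.00, K.y = 0.00 ✓; ∠(LK, KV) = 90.00° ✓; |LK| = 11.20 ✓; |LH| = 11.20 ✓; ∠(LH, HA) = 90.00° ✓; |HA| = 31.70 ✓; |VA| = 50.62 ✓.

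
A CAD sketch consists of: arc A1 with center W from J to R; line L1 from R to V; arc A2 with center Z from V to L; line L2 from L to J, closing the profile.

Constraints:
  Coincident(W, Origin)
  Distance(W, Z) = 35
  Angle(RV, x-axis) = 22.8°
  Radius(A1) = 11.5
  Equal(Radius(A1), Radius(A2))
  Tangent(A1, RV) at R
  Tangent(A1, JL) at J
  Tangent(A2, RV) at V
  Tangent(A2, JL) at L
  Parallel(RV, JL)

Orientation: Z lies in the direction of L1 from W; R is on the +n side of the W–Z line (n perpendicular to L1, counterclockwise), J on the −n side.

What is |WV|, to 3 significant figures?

36.8

Tangency of A1 to both parallel lines with radius 11.5 puts R and J at W ± 11.5·n: R = (-4.46, 10.6), J = (4.46, -10.6). Equal radii place V and L the same way about Z: V = Z + 11.5·n = (27.8, 24.2), L = Z − 11.5·n = (36.7, 2.96). Then |WV| = |V − W| = 36.8.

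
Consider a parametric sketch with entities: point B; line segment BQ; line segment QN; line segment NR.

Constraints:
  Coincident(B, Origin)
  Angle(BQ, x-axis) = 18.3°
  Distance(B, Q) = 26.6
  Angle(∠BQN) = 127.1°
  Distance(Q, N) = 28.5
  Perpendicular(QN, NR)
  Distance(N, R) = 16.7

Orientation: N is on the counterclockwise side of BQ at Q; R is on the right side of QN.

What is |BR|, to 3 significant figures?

58.5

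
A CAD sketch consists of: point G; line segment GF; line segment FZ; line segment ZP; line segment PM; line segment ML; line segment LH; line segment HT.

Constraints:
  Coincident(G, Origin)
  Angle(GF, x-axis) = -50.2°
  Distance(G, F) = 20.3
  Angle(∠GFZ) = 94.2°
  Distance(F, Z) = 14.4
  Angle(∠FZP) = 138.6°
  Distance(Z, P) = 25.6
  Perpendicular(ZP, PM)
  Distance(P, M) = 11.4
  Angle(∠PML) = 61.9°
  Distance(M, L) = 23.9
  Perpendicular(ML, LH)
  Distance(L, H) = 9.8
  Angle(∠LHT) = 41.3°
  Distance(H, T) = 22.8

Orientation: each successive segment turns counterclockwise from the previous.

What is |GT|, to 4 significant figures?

17.59

ML ⟂ LH, so LH runs at 15.10°; with |LH| = 9.8, H = (35.04, -0.2271). ∠LHT = 41.3° gives HT at 153.8° from the x-axis; with |HT| = 22.8, T = (14.58, 9.839). Then |GT| = |T − G| = 17.59.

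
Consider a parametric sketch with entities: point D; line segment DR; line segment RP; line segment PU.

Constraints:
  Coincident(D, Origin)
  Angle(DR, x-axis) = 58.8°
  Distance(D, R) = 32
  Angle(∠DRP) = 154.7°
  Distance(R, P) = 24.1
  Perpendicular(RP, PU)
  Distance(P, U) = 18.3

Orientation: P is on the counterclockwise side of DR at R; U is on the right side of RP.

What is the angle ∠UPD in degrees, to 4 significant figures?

104.5°

D is at the origin; DR runs at 58.8° with length 32.0, so R = 32.0·(cos 58.8°, sin 58.8°) = (16.58, 27.37). ∠DRP = 154.7°, so RP runs at 58.8° + (180° − 154.7°) = 84.10° from the x-axis; with |RP| = 24.1, P = R + 24.1·(cos 84.10°, sin 84.10°) = (19.05, 51.34). RP is perpendicular to PU; with |PU| = 18.3 on the right of RP, U = P + 18.3·(0.9947, -0.1028) = (37.26, 49.46). Then cos ∠UPD = PU·PD / (|PU||PD|), giving 104.5°.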